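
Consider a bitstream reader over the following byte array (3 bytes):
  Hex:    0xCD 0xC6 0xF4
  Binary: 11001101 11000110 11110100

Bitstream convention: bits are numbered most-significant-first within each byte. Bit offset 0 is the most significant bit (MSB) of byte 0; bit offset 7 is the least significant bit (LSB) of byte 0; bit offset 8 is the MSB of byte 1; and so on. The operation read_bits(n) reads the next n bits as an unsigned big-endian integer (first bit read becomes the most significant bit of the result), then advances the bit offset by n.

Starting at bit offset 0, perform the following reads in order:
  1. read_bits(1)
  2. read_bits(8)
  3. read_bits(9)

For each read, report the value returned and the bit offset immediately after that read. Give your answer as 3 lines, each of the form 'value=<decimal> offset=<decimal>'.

Answer: value=1 offset=1
value=155 offset=9
value=283 offset=18

Derivation:
Read 1: bits[0:1] width=1 -> value=1 (bin 1); offset now 1 = byte 0 bit 1; 23 bits remain
Read 2: bits[1:9] width=8 -> value=155 (bin 10011011); offset now 9 = byte 1 bit 1; 15 bits remain
Read 3: bits[9:18] width=9 -> value=283 (bin 100011011); offset now 18 = byte 2 bit 2; 6 bits remain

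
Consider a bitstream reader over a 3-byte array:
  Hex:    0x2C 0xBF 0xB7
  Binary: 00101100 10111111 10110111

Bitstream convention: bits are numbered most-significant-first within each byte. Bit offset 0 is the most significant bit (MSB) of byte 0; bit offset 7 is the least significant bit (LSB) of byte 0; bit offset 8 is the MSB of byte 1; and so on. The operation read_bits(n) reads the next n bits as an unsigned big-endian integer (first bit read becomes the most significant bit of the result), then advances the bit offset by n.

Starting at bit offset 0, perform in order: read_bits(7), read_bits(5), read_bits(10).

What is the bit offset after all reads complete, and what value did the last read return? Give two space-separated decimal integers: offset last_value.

Read 1: bits[0:7] width=7 -> value=22 (bin 0010110); offset now 7 = byte 0 bit 7; 17 bits remain
Read 2: bits[7:12] width=5 -> value=11 (bin 01011); offset now 12 = byte 1 bit 4; 12 bits remain
Read 3: bits[12:22] width=10 -> value=1005 (bin 1111101101); offset now 22 = byte 2 bit 6; 2 bits remain

Answer: 22 1005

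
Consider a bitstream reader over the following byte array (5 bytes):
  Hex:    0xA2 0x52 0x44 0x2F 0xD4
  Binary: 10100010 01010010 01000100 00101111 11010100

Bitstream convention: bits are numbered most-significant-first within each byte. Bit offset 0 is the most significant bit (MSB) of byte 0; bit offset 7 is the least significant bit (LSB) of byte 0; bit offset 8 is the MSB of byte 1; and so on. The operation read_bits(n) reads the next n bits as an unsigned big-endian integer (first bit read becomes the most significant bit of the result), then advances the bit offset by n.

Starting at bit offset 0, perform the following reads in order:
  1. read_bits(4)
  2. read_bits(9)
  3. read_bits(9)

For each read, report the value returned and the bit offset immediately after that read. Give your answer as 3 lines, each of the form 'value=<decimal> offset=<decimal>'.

Answer: value=10 offset=4
value=74 offset=13
value=145 offset=22

Derivation:
Read 1: bits[0:4] width=4 -> value=10 (bin 1010); offset now 4 = byte 0 bit 4; 36 bits remain
Read 2: bits[4:13] width=9 -> value=74 (bin 001001010); offset now 13 = byte 1 bit 5; 27 bits remain
Read 3: bits[13:22] width=9 -> value=145 (bin 010010001); offset now 22 = byte 2 bit 6; 18 bits remain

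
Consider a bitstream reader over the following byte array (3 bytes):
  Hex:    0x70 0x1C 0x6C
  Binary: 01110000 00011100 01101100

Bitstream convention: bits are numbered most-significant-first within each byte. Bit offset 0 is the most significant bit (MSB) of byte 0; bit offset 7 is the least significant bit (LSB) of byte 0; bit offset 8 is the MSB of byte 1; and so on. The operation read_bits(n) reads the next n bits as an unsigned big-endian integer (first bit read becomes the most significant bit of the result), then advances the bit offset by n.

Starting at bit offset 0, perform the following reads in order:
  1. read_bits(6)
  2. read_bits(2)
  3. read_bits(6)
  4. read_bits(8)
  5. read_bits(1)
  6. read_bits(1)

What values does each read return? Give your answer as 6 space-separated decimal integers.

Read 1: bits[0:6] width=6 -> value=28 (bin 011100); offset now 6 = byte 0 bit 6; 18 bits remain
Read 2: bits[6:8] width=2 -> value=0 (bin 00); offset now 8 = byte 1 bit 0; 16 bits remain
Read 3: bits[8:14] width=6 -> value=7 (bin 000111); offset now 14 = byte 1 bit 6; 10 bits remain
Read 4: bits[14:22] width=8 -> value=27 (bin 00011011); offset now 22 = byte 2 bit 6; 2 bits remain
Read 5: bits[22:23] width=1 -> value=0 (bin 0); offset now 23 = byte 2 bit 7; 1 bits remain
Read 6: bits[23:24] width=1 -> value=0 (bin 0); offset now 24 = byte 3 bit 0; 0 bits remain

Answer: 28 0 7 27 0 0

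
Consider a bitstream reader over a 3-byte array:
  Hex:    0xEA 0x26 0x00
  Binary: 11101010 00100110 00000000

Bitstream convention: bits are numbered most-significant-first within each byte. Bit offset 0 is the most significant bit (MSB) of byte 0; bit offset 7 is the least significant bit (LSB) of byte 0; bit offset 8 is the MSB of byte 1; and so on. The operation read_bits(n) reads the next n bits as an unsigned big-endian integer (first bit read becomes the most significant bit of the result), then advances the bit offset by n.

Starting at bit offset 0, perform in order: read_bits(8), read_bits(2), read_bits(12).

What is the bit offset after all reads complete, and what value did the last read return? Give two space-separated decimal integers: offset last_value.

Answer: 22 2432

Derivation:
Read 1: bits[0:8] width=8 -> value=234 (bin 11101010); offset now 8 = byte 1 bit 0; 16 bits remain
Read 2: bits[8:10] width=2 -> value=0 (bin 00); offset now 10 = byte 1 bit 2; 14 bits remain
Read 3: bits[10:22] width=12 -> value=2432 (bin 100110000000); offset now 22 = byte 2 bit 6; 2 bits remain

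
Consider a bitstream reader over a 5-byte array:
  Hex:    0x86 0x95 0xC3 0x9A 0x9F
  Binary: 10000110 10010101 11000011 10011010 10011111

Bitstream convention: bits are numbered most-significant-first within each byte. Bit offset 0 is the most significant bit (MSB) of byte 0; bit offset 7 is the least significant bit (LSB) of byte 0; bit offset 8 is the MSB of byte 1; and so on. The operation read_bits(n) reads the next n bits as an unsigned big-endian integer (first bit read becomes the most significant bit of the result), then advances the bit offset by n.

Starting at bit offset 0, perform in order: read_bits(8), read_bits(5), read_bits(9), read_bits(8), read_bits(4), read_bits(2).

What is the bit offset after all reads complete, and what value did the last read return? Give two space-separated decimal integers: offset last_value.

Read 1: bits[0:8] width=8 -> value=134 (bin 10000110); offset now 8 = byte 1 bit 0; 32 bits remain
Read 2: bits[8:13] width=5 -> value=18 (bin 10010); offset now 13 = byte 1 bit 5; 27 bits remain
Read 3: bits[13:22] width=9 -> value=368 (bin 101110000); offset now 22 = byte 2 bit 6; 18 bits remain
Read 4: bits[22:30] width=8 -> value=230 (bin 11100110); offset now 30 = byte 3 bit 6; 10 bits remain
Read 5: bits[30:34] width=4 -> value=10 (bin 1010); offset now 34 = byte 4 bit 2; 6 bits remain
Read 6: bits[34:36] width=2 -> value=1 (bin 01); offset now 36 = byte 4 bit 4; 4 bits remain

Answer: 36 1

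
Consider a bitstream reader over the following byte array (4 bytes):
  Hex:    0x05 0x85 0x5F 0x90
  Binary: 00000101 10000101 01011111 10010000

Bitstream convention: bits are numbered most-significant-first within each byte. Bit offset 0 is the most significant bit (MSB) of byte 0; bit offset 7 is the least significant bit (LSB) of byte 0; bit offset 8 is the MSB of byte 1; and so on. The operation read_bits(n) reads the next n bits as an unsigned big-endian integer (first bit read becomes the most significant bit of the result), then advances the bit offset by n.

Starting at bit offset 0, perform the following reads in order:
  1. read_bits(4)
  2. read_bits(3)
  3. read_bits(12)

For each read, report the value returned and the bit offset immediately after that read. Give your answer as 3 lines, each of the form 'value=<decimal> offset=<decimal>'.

Answer: value=0 offset=4
value=2 offset=7
value=3114 offset=19

Derivation:
Read 1: bits[0:4] width=4 -> value=0 (bin 0000); offset now 4 = byte 0 bit 4; 28 bits remain
Read 2: bits[4:7] width=3 -> value=2 (bin 010); offset now 7 = byte 0 bit 7; 25 bits remain
Read 3: bits[7:19] width=12 -> value=3114 (bin 110000101010); offset now 19 = byte 2 bit 3; 13 bits remain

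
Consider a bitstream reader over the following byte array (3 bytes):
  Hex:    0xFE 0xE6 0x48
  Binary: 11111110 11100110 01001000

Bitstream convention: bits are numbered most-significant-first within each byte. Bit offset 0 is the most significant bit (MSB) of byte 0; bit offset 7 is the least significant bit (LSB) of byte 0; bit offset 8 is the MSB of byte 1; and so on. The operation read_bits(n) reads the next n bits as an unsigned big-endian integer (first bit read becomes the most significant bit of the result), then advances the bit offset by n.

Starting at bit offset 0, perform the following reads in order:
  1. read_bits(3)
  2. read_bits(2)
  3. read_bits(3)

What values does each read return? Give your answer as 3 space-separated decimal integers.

Read 1: bits[0:3] width=3 -> value=7 (bin 111); offset now 3 = byte 0 bit 3; 21 bits remain
Read 2: bits[3:5] width=2 -> value=3 (bin 11); offset now 5 = byte 0 bit 5; 19 bits remain
Read 3: bits[5:8] width=3 -> value=6 (bin 110); offset now 8 = byte 1 bit 0; 16 bits remain

Answer: 7 3 6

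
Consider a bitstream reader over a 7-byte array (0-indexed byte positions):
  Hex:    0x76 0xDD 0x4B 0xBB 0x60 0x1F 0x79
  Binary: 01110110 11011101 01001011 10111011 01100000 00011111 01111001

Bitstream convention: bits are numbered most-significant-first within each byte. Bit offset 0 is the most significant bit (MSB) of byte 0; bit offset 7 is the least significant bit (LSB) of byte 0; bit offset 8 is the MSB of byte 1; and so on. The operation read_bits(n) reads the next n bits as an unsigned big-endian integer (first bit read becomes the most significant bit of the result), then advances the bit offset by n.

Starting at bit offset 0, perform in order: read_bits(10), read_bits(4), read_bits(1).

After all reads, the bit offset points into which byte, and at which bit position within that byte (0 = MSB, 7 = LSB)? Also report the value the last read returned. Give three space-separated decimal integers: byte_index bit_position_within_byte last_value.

Read 1: bits[0:10] width=10 -> value=475 (bin 0111011011); offset now 10 = byte 1 bit 2; 46 bits remain
Read 2: bits[10:14] width=4 -> value=7 (bin 0111); offset now 14 = byte 1 bit 6; 42 bits remain
Read 3: bits[14:15] width=1 -> value=0 (bin 0); offset now 15 = byte 1 bit 7; 41 bits remain

Answer: 1 7 0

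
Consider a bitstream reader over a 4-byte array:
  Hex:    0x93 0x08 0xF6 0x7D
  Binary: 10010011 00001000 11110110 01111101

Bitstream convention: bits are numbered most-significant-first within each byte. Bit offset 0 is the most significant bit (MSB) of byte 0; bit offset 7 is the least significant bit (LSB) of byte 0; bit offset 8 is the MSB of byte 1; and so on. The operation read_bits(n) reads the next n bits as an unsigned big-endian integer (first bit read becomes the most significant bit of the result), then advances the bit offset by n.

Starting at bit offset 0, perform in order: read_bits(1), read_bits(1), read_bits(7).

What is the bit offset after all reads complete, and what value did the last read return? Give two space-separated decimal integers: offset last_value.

Answer: 9 38

Derivation:
Read 1: bits[0:1] width=1 -> value=1 (bin 1); offset now 1 = byte 0 bit 1; 31 bits remain
Read 2: bits[1:2] width=1 -> value=0 (bin 0); offset now 2 = byte 0 bit 2; 30 bits remain
Read 3: bits[2:9] width=7 -> value=38 (bin 0100110); offset now 9 = byte 1 bit 1; 23 bits remain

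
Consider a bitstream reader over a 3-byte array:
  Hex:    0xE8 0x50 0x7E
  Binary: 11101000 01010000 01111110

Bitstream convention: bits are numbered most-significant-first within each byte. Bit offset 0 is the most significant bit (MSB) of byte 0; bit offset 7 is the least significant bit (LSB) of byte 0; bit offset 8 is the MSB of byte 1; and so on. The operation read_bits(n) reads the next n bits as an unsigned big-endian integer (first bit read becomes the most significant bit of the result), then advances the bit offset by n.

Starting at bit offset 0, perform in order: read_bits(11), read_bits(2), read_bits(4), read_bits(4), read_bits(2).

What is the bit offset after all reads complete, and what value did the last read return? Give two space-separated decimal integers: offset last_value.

Answer: 23 3

Derivation:
Read 1: bits[0:11] width=11 -> value=1858 (bin 11101000010); offset now 11 = byte 1 bit 3; 13 bits remain
Read 2: bits[11:13] width=2 -> value=2 (bin 10); offset now 13 = byte 1 bit 5; 11 bits remain
Read 3: bits[13:17] width=4 -> value=0 (bin 0000); offset now 17 = byte 2 bit 1; 7 bits remain
Read 4: bits[17:21] width=4 -> value=15 (bin 1111); offset now 21 = byte 2 bit 5; 3 bits remain
Read 5: bits[21:23] width=2 -> value=3 (bin 11); offset now 23 = byte 2 bit 7; 1 bits remain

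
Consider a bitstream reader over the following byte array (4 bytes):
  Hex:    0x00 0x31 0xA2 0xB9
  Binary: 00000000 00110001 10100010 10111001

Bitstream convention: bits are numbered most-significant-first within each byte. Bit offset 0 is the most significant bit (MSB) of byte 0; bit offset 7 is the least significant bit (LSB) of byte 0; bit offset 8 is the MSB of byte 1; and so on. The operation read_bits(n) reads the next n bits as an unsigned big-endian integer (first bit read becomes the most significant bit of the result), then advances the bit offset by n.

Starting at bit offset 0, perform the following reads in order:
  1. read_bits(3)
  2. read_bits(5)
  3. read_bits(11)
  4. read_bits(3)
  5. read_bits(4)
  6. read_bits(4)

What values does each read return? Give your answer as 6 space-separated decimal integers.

Read 1: bits[0:3] width=3 -> value=0 (bin 000); offset now 3 = byte 0 bit 3; 29 bits remain
Read 2: bits[3:8] width=5 -> value=0 (bin 00000); offset now 8 = byte 1 bit 0; 24 bits remain
Read 3: bits[8:19] width=11 -> value=397 (bin 00110001101); offset now 19 = byte 2 bit 3; 13 bits remain
Read 4: bits[19:22] width=3 -> value=0 (bin 000); offset now 22 = byte 2 bit 6; 10 bits remain
Read 5: bits[22:26] width=4 -> value=10 (bin 1010); offset now 26 = byte 3 bit 2; 6 bits remain
Read 6: bits[26:30] width=4 -> value=14 (bin 1110); offset now 30 = byte 3 bit 6; 2 bits remain

Answer: 0 0 397 0 10 14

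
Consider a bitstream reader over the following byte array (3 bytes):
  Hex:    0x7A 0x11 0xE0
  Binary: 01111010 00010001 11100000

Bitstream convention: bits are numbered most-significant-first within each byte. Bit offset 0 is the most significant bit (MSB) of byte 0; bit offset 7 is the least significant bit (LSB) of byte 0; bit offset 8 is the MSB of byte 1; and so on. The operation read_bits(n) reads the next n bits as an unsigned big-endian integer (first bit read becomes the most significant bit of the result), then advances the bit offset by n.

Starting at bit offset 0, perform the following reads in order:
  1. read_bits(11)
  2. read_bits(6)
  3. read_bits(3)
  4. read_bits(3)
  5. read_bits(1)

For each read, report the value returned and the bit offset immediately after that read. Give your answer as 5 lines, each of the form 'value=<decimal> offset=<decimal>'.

Answer: value=976 offset=11
value=35 offset=17
value=6 offset=20
value=0 offset=23
value=0 offset=24

Derivation:
Read 1: bits[0:11] width=11 -> value=976 (bin 01111010000); offset now 11 = byte 1 bit 3; 13 bits remain
Read 2: bits[11:17] width=6 -> value=35 (bin 100011); offset now 17 = byte 2 bit 1; 7 bits remain
Read 3: bits[17:20] width=3 -> value=6 (bin 110); offset now 20 = byte 2 bit 4; 4 bits remain
Read 4: bits[20:23] width=3 -> value=0 (bin 000); offset now 23 = byte 2 bit 7; 1 bits remain
Read 5: bits[23:24] width=1 -> value=0 (bin 0); offset now 24 = byte 3 bit 0; 0 bits remain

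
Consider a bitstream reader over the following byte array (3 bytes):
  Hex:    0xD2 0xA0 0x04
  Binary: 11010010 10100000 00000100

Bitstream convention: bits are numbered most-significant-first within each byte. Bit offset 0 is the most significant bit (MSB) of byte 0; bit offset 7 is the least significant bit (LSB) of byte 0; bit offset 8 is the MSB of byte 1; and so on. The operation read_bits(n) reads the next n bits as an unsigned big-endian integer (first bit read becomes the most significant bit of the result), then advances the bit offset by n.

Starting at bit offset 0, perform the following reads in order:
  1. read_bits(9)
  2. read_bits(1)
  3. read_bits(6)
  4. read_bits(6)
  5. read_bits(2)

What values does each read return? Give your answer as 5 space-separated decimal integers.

Answer: 421 0 32 1 0

Derivation:
Read 1: bits[0:9] width=9 -> value=421 (bin 110100101); offset now 9 = byte 1 bit 1; 15 bits remain
Read 2: bits[9:10] width=1 -> value=0 (bin 0); offset now 10 = byte 1 bit 2; 14 bits remain
Read 3: bits[10:16] width=6 -> value=32 (bin 100000); offset now 16 = byte 2 bit 0; 8 bits remain
Read 4: bits[16:22] width=6 -> value=1 (bin 000001); offset now 22 = byte 2 bit 6; 2 bits remain
Read 5: bits[22:24] width=2 -> value=0 (bin 00); offset now 24 = byte 3 bit 0; 0 bits remain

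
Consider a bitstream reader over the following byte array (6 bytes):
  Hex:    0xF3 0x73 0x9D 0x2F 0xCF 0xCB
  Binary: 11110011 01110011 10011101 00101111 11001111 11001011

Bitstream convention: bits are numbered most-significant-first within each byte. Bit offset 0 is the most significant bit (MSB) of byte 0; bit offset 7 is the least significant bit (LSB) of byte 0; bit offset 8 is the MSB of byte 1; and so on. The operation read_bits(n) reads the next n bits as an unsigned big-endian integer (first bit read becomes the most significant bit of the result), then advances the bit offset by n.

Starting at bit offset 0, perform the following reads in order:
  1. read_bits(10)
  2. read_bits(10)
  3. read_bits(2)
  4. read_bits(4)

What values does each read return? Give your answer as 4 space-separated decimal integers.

Answer: 973 825 3 4

Derivation:
Read 1: bits[0:10] width=10 -> value=973 (bin 1111001101); offset now 10 = byte 1 bit 2; 38 bits remain
Read 2: bits[10:20] width=10 -> value=825 (bin 1100111001); offset now 20 = byte 2 bit 4; 28 bits remain
Read 3: bits[20:22] width=2 -> value=3 (bin 11); offset now 22 = byte 2 bit 6; 26 bits remain
Read 4: bits[22:26] width=4 -> value=4 (bin 0100); offset now 26 = byte 3 bit 2; 22 bits remain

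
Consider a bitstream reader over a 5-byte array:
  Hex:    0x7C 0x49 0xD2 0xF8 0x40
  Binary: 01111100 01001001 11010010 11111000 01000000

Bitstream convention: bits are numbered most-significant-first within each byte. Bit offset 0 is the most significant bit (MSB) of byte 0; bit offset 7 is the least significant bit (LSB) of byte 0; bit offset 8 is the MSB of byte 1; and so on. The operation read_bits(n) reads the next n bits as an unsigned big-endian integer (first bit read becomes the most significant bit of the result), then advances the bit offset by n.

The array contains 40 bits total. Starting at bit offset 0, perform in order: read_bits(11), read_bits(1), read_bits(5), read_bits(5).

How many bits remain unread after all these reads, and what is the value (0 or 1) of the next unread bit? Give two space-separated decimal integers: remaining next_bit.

Answer: 18 1

Derivation:
Read 1: bits[0:11] width=11 -> value=994 (bin 01111100010); offset now 11 = byte 1 bit 3; 29 bits remain
Read 2: bits[11:12] width=1 -> value=0 (bin 0); offset now 12 = byte 1 bit 4; 28 bits remain
Read 3: bits[12:17] width=5 -> value=19 (bin 10011); offset now 17 = byte 2 bit 1; 23 bits remain
Read 4: bits[17:22] width=5 -> value=20 (bin 10100); offset now 22 = byte 2 bit 6; 18 bits remain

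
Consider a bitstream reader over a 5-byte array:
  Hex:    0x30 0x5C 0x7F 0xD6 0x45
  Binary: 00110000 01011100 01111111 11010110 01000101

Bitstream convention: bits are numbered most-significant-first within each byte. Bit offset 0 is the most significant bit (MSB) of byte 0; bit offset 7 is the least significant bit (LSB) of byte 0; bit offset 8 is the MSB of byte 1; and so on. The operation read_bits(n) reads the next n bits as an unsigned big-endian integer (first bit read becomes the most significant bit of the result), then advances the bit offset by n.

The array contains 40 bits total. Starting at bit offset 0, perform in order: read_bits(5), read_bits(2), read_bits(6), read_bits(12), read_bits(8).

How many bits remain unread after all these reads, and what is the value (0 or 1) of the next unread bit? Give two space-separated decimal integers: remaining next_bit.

Read 1: bits[0:5] width=5 -> value=6 (bin 00110); offset now 5 = byte 0 bit 5; 35 bits remain
Read 2: bits[5:7] width=2 -> value=0 (bin 00); offset now 7 = byte 0 bit 7; 33 bits remain
Read 3: bits[7:13] width=6 -> value=11 (bin 001011); offset now 13 = byte 1 bit 5; 27 bits remain
Read 4: bits[13:25] width=12 -> value=2303 (bin 100011111111); offset now 25 = byte 3 bit 1; 15 bits remain
Read 5: bits[25:33] width=8 -> value=172 (bin 10101100); offset now 33 = byte 4 bit 1; 7 bits remain

Answer: 7 1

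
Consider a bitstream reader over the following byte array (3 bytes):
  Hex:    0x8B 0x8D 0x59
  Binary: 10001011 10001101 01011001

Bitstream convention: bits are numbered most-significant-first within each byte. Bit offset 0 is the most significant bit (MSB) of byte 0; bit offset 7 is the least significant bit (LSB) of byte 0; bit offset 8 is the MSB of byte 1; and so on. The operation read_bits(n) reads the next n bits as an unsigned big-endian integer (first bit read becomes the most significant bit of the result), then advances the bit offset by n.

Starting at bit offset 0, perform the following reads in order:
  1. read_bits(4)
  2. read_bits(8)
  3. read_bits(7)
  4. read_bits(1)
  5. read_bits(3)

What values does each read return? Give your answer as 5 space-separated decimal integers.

Read 1: bits[0:4] width=4 -> value=8 (bin 1000); offset now 4 = byte 0 bit 4; 20 bits remain
Read 2: bits[4:12] width=8 -> value=184 (bin 10111000); offset now 12 = byte 1 bit 4; 12 bits remain
Read 3: bits[12:19] width=7 -> value=106 (bin 1101010); offset now 19 = byte 2 bit 3; 5 bits remain
Read 4: bits[19:20] width=1 -> value=1 (bin 1); offset now 20 = byte 2 bit 4; 4 bits remain
Read 5: bits[20:23] width=3 -> value=4 (bin 100); offset now 23 = byte 2 bit 7; 1 bits remain

Answer: 8 184 106 1 4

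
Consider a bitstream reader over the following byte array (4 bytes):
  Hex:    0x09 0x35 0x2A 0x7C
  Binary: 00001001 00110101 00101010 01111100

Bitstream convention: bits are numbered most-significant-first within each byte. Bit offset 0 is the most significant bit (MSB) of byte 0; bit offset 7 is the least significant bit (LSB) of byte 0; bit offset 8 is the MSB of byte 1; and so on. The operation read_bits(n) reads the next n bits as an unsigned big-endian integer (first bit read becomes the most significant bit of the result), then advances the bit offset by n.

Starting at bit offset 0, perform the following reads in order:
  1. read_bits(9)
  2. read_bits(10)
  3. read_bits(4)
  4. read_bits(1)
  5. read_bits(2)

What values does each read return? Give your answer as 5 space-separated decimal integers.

Read 1: bits[0:9] width=9 -> value=18 (bin 000010010); offset now 9 = byte 1 bit 1; 23 bits remain
Read 2: bits[9:19] width=10 -> value=425 (bin 0110101001); offset now 19 = byte 2 bit 3; 13 bits remain
Read 3: bits[19:23] width=4 -> value=5 (bin 0101); offset now 23 = byte 2 bit 7; 9 bits remain
Read 4: bits[23:24] width=1 -> value=0 (bin 0); offset now 24 = byte 3 bit 0; 8 bits remain
Read 5: bits[24:26] width=2 -> value=1 (bin 01); offset now 26 = byte 3 bit 2; 6 bits remain

Answer: 18 425 5 0 1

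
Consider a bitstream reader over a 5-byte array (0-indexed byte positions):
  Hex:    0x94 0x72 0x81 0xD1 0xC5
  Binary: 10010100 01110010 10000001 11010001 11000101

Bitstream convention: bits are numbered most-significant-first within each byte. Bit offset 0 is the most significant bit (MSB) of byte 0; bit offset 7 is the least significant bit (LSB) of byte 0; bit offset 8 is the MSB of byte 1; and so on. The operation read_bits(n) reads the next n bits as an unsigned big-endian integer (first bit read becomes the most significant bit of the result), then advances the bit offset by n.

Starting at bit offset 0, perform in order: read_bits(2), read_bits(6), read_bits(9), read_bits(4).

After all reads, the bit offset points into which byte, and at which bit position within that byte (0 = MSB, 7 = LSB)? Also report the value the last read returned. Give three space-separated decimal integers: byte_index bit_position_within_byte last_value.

Read 1: bits[0:2] width=2 -> value=2 (bin 10); offset now 2 = byte 0 bit 2; 38 bits remain
Read 2: bits[2:8] width=6 -> value=20 (bin 010100); offset now 8 = byte 1 bit 0; 32 bits remain
Read 3: bits[8:17] width=9 -> value=229 (bin 011100101); offset now 17 = byte 2 bit 1; 23 bits remain
Read 4: bits[17:21] width=4 -> value=0 (bin 0000); offset now 21 = byte 2 bit 5; 19 bits remain

Answer: 2 5 0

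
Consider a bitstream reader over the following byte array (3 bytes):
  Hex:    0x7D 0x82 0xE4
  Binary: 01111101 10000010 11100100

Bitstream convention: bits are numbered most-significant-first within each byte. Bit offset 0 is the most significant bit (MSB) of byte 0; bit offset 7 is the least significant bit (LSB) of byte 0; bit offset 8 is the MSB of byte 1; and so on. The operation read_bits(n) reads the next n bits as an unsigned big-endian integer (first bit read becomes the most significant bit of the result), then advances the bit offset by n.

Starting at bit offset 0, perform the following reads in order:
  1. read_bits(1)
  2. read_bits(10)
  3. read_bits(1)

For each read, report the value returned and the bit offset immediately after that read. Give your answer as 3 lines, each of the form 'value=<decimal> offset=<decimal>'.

Answer: value=0 offset=1
value=1004 offset=11
value=0 offset=12

Derivation:
Read 1: bits[0:1] width=1 -> value=0 (bin 0); offset now 1 = byte 0 bit 1; 23 bits remain
Read 2: bits[1:11] width=10 -> value=1004 (bin 1111101100); offset now 11 = byte 1 bit 3; 13 bits remain
Read 3: bits[11:12] width=1 -> value=0 (bin 0); offset now 12 = byte 1 bit 4; 12 bits remain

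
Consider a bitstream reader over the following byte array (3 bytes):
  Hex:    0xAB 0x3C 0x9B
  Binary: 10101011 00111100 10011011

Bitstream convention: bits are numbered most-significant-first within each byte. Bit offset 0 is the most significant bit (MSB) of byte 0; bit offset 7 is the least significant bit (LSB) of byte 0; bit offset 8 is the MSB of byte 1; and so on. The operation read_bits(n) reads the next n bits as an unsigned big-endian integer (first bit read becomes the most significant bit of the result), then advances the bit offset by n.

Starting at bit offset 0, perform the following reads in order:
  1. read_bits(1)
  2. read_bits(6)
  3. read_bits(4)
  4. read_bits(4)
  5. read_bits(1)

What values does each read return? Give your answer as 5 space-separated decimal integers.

Answer: 1 21 9 14 0

Derivation:
Read 1: bits[0:1] width=1 -> value=1 (bin 1); offset now 1 = byte 0 bit 1; 23 bits remain
Read 2: bits[1:7] width=6 -> value=21 (bin 010101); offset now 7 = byte 0 bit 7; 17 bits remain
Read 3: bits[7:11] width=4 -> value=9 (bin 1001); offset now 11 = byte 1 bit 3; 13 bits remain
Read 4: bits[11:15] width=4 -> value=14 (bin 1110); offset now 15 = byte 1 bit 7; 9 bits remain
Read 5: bits[15:16] width=1 -> value=0 (bin 0); offset now 16 = byte 2 bit 0; 8 bits remain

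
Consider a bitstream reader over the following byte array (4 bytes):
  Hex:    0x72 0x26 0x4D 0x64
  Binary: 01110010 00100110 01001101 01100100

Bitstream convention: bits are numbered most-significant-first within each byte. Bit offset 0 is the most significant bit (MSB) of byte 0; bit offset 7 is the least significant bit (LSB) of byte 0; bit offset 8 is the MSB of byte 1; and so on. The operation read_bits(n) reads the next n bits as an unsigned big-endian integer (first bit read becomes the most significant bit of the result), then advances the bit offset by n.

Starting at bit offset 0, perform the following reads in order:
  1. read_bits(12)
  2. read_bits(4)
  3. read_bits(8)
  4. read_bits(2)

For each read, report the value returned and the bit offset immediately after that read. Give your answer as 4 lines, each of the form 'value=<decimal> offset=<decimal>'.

Read 1: bits[0:12] width=12 -> value=1826 (bin 011100100010); offset now 12 = byte 1 bit 4; 20 bits remain
Read 2: bits[12:16] width=4 -> value=6 (bin 0110); offset now 16 = byte 2 bit 0; 16 bits remain
Read 3: bits[16:24] width=8 -> value=77 (bin 01001101); offset now 24 = byte 3 bit 0; 8 bits remain
Read 4: bits[24:26] width=2 -> value=1 (bin 01); offset now 26 = byte 3 bit 2; 6 bits remain

Answer: value=1826 offset=12
value=6 offset=16
value=77 offset=24
value=1 offset=26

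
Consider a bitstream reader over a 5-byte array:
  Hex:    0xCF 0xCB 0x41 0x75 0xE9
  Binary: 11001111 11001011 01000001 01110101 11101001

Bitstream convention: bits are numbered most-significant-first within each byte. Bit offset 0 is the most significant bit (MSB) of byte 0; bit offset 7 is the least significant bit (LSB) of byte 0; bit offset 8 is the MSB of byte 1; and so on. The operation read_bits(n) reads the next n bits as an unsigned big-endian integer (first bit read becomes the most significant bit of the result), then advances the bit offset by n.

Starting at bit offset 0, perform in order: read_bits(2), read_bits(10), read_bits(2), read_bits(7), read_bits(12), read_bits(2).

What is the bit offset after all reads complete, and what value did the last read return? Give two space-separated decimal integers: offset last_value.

Answer: 35 3

Derivation:
Read 1: bits[0:2] width=2 -> value=3 (bin 11); offset now 2 = byte 0 bit 2; 38 bits remain
Read 2: bits[2:12] width=10 -> value=252 (bin 0011111100); offset now 12 = byte 1 bit 4; 28 bits remain
Read 3: bits[12:14] width=2 -> value=2 (bin 10); offset now 14 = byte 1 bit 6; 26 bits remain
Read 4: bits[14:21] width=7 -> value=104 (bin 1101000); offset now 21 = byte 2 bit 5; 19 bits remain
Read 5: bits[21:33] width=12 -> value=747 (bin 001011101011); offset now 33 = byte 4 bit 1; 7 bits remain
Read 6: bits[33:35] width=2 -> value=3 (bin 11); offset now 35 = byte 4 bit 3; 5 bits remain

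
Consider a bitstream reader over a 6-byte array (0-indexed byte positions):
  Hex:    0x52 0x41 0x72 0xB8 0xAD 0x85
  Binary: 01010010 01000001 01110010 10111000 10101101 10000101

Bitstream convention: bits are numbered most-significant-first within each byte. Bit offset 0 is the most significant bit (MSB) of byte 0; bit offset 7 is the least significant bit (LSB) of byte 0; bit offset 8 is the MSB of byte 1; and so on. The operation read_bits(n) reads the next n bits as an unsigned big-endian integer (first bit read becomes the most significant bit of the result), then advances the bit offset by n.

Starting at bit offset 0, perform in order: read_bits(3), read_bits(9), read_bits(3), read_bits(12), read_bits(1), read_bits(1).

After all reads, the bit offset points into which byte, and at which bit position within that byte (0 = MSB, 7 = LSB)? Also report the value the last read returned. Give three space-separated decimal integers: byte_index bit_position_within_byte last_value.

Answer: 3 5 1

Derivation:
Read 1: bits[0:3] width=3 -> value=2 (bin 010); offset now 3 = byte 0 bit 3; 45 bits remain
Read 2: bits[3:12] width=9 -> value=292 (bin 100100100); offset now 12 = byte 1 bit 4; 36 bits remain
Read 3: bits[12:15] width=3 -> value=0 (bin 000); offset now 15 = byte 1 bit 7; 33 bits remain
Read 4: bits[15:27] width=12 -> value=2965 (bin 101110010101); offset now 27 = byte 3 bit 3; 21 bits remain
Read 5: bits[27:28] width=1 -> value=1 (bin 1); offset now 28 = byte 3 bit 4; 20 bits remain
Read 6: bits[28:29] width=1 -> value=1 (bin 1); offset now 29 = byte 3 bit 5; 19 bits remain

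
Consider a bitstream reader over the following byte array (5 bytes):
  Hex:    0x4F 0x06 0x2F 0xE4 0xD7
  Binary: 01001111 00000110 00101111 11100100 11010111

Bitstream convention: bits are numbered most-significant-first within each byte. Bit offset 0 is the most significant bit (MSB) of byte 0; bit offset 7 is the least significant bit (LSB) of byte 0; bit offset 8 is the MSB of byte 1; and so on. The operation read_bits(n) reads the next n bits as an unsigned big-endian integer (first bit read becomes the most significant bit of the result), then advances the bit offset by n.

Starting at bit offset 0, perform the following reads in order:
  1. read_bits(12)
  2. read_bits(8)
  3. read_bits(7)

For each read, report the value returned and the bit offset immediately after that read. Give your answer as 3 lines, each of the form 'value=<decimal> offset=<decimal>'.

Answer: value=1264 offset=12
value=98 offset=20
value=127 offset=27

Derivation:
Read 1: bits[0:12] width=12 -> value=1264 (bin 010011110000); offset now 12 = byte 1 bit 4; 28 bits remain
Read 2: bits[12:20] width=8 -> value=98 (bin 01100010); offset now 20 = byte 2 bit 4; 20 bits remain
Read 3: bits[20:27] width=7 -> value=127 (bin 1111111); offset now 27 = byte 3 bit 3; 13 bits remain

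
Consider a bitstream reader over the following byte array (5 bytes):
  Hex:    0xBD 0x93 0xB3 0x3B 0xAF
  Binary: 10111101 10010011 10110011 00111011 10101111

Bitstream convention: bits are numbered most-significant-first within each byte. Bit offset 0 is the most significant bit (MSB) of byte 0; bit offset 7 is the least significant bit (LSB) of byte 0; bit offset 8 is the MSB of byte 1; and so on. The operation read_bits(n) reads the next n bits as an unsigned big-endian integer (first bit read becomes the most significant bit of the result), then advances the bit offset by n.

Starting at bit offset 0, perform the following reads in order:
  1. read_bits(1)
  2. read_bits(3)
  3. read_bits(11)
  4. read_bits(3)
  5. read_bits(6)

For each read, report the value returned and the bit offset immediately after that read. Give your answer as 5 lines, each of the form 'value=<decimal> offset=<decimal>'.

Read 1: bits[0:1] width=1 -> value=1 (bin 1); offset now 1 = byte 0 bit 1; 39 bits remain
Read 2: bits[1:4] width=3 -> value=3 (bin 011); offset now 4 = byte 0 bit 4; 36 bits remain
Read 3: bits[4:15] width=11 -> value=1737 (bin 11011001001); offset now 15 = byte 1 bit 7; 25 bits remain
Read 4: bits[15:18] width=3 -> value=6 (bin 110); offset now 18 = byte 2 bit 2; 22 bits remain
Read 5: bits[18:24] width=6 -> value=51 (bin 110011); offset now 24 = byte 3 bit 0; 16 bits remain

Answer: value=1 offset=1
value=3 offset=4
value=1737 offset=15
value=6 offset=18
value=51 offset=24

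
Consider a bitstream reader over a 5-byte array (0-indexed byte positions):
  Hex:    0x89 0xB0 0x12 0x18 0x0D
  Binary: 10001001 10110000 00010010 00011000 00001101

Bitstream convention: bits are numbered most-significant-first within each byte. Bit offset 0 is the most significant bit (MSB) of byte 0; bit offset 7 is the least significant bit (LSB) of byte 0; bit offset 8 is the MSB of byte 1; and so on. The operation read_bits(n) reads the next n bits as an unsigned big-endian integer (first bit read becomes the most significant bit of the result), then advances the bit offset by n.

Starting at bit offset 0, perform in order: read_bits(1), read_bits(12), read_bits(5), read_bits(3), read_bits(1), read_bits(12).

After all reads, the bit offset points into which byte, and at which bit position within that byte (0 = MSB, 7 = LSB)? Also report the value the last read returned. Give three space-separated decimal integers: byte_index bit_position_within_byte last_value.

Read 1: bits[0:1] width=1 -> value=1 (bin 1); offset now 1 = byte 0 bit 1; 39 bits remain
Read 2: bits[1:13] width=12 -> value=310 (bin 000100110110); offset now 13 = byte 1 bit 5; 27 bits remain
Read 3: bits[13:18] width=5 -> value=0 (bin 00000); offset now 18 = byte 2 bit 2; 22 bits remain
Read 4: bits[18:21] width=3 -> value=2 (bin 010); offset now 21 = byte 2 bit 5; 19 bits remain
Read 5: bits[21:22] width=1 -> value=0 (bin 0); offset now 22 = byte 2 bit 6; 18 bits remain
Read 6: bits[22:34] width=12 -> value=2144 (bin 100001100000); offset now 34 = byte 4 bit 2; 6 bits remain

Answer: 4 2 2144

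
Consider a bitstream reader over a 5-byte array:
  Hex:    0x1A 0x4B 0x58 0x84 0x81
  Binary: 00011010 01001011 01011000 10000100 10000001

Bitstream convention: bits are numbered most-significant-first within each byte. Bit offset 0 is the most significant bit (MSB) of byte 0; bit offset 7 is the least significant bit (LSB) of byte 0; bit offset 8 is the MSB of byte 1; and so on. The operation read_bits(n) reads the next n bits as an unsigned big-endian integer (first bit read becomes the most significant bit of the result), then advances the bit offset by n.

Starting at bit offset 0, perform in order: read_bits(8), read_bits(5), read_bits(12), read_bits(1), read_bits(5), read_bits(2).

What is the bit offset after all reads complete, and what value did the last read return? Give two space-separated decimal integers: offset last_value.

Read 1: bits[0:8] width=8 -> value=26 (bin 00011010); offset now 8 = byte 1 bit 0; 32 bits remain
Read 2: bits[8:13] width=5 -> value=9 (bin 01001); offset now 13 = byte 1 bit 5; 27 bits remain
Read 3: bits[13:25] width=12 -> value=1713 (bin 011010110001); offset now 25 = byte 3 bit 1; 15 bits remain
Read 4: bits[25:26] width=1 -> value=0 (bin 0); offset now 26 = byte 3 bit 2; 14 bits remain
Read 5: bits[26:31] width=5 -> value=2 (bin 00010); offset now 31 = byte 3 bit 7; 9 bits remain
Read 6: bits[31:33] width=2 -> value=1 (bin 01); offset now 33 = byte 4 bit 1; 7 bits remain

Answer: 33 1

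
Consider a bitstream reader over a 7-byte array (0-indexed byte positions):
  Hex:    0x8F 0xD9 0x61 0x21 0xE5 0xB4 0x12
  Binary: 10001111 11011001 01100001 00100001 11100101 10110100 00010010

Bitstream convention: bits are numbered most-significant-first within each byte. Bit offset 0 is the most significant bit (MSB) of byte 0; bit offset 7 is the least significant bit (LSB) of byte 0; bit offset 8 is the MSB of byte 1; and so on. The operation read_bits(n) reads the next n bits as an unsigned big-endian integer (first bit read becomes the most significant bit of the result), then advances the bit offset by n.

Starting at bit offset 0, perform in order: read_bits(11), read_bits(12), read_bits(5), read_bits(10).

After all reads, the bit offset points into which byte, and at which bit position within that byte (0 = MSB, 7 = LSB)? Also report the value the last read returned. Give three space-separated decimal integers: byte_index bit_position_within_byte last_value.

Answer: 4 6 121

Derivation:
Read 1: bits[0:11] width=11 -> value=1150 (bin 10001111110); offset now 11 = byte 1 bit 3; 45 bits remain
Read 2: bits[11:23] width=12 -> value=3248 (bin 110010110000); offset now 23 = byte 2 bit 7; 33 bits remain
Read 3: bits[23:28] width=5 -> value=18 (bin 10010); offset now 28 = byte 3 bit 4; 28 bits remain
Read 4: bits[28:38] width=10 -> value=121 (bin 0001111001); offset now 38 = byte 4 bit 6; 18 bits remain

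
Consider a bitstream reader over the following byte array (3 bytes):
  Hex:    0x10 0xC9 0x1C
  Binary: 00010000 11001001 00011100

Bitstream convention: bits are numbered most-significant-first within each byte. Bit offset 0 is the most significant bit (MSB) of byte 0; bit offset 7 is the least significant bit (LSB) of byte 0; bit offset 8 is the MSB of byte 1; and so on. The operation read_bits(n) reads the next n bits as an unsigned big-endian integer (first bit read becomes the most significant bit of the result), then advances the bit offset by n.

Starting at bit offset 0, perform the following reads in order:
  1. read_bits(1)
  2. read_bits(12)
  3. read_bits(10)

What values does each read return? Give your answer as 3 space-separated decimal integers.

Read 1: bits[0:1] width=1 -> value=0 (bin 0); offset now 1 = byte 0 bit 1; 23 bits remain
Read 2: bits[1:13] width=12 -> value=537 (bin 001000011001); offset now 13 = byte 1 bit 5; 11 bits remain
Read 3: bits[13:23] width=10 -> value=142 (bin 0010001110); offset now 23 = byte 2 bit 7; 1 bits remain

Answer: 0 537 142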